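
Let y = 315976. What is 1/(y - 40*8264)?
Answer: -1/14584 ≈ -6.8568e-5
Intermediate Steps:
1/(y - 40*8264) = 1/(315976 - 40*8264) = 1/(315976 - 330560) = 1/(-14584) = -1/14584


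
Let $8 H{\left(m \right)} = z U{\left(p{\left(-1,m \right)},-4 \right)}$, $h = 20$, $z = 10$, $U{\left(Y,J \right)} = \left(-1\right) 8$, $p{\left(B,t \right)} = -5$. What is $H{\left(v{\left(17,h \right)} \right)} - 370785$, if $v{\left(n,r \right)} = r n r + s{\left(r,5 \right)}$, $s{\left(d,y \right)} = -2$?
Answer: $-370795$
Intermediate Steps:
$U{\left(Y,J \right)} = -8$
$v{\left(n,r \right)} = -2 + n r^{2}$ ($v{\left(n,r \right)} = r n r - 2 = n r r - 2 = n r^{2} - 2 = -2 + n r^{2}$)
$H{\left(m \right)} = -10$ ($H{\left(m \right)} = \frac{10 \left(-8\right)}{8} = \frac{1}{8} \left(-80\right) = -10$)
$H{\left(v{\left(17,h \right)} \right)} - 370785 = -10 - 370785 = -370795$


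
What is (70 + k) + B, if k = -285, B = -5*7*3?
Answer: -320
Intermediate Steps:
B = -105 (B = -35*3 = -105)
(70 + k) + B = (70 - 285) - 105 = -215 - 105 = -320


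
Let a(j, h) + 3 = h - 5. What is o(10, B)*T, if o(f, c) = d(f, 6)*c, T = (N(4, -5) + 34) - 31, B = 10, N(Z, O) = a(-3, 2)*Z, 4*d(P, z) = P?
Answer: -525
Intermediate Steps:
a(j, h) = -8 + h (a(j, h) = -3 + (h - 5) = -3 + (-5 + h) = -8 + h)
d(P, z) = P/4
N(Z, O) = -6*Z (N(Z, O) = (-8 + 2)*Z = -6*Z)
T = -21 (T = (-6*4 + 34) - 31 = (-24 + 34) - 31 = 10 - 31 = -21)
o(f, c) = c*f/4 (o(f, c) = (f/4)*c = c*f/4)
o(10, B)*T = ((¼)*10*10)*(-21) = 25*(-21) = -525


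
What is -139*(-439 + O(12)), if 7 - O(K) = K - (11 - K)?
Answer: 61855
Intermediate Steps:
O(K) = 18 - 2*K (O(K) = 7 - (K - (11 - K)) = 7 - (K + (-11 + K)) = 7 - (-11 + 2*K) = 7 + (11 - 2*K) = 18 - 2*K)
-139*(-439 + O(12)) = -139*(-439 + (18 - 2*12)) = -139*(-439 + (18 - 24)) = -139*(-439 - 6) = -139*(-445) = 61855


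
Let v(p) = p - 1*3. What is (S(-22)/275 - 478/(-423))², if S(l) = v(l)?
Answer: 23377225/21650409 ≈ 1.0798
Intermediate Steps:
v(p) = -3 + p (v(p) = p - 3 = -3 + p)
S(l) = -3 + l
(S(-22)/275 - 478/(-423))² = ((-3 - 22)/275 - 478/(-423))² = (-25*1/275 - 478*(-1/423))² = (-1/11 + 478/423)² = (4835/4653)² = 23377225/21650409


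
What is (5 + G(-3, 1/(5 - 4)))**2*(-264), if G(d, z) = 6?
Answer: -31944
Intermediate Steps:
(5 + G(-3, 1/(5 - 4)))**2*(-264) = (5 + 6)**2*(-264) = 11**2*(-264) = 121*(-264) = -31944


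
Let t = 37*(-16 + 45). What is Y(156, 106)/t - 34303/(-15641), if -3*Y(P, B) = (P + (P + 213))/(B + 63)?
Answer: 6217665936/2836292017 ≈ 2.1922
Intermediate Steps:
t = 1073 (t = 37*29 = 1073)
Y(P, B) = -(213 + 2*P)/(3*(63 + B)) (Y(P, B) = -(P + (P + 213))/(3*(B + 63)) = -(P + (213 + P))/(3*(63 + B)) = -(213 + 2*P)/(3*(63 + B)))
Y(156, 106)/t - 34303/(-15641) = ((-213 - 2*156)/(3*(63 + 106)))/1073 - 34303/(-15641) = ((1/3)*(-213 - 312)/169)*(1/1073) - 34303*(-1/15641) = ((1/3)*(1/169)*(-525))*(1/1073) + 34303/15641 = -175/169*1/1073 + 34303/15641 = -175/181337 + 34303/15641 = 6217665936/2836292017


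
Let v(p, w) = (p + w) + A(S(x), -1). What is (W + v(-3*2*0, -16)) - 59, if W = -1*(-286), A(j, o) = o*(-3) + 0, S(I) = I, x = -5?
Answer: 214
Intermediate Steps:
A(j, o) = -3*o (A(j, o) = -3*o + 0 = -3*o)
v(p, w) = 3 + p + w (v(p, w) = (p + w) - 3*(-1) = (p + w) + 3 = 3 + p + w)
W = 286
(W + v(-3*2*0, -16)) - 59 = (286 + (3 - 3*2*0 - 16)) - 59 = (286 + (3 - 6*0 - 16)) - 59 = (286 + (3 + 0 - 16)) - 59 = (286 - 13) - 59 = 273 - 59 = 214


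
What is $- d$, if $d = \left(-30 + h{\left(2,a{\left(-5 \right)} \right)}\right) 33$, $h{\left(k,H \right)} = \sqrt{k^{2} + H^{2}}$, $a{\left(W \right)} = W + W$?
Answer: $990 - 66 \sqrt{26} \approx 653.46$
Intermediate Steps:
$a{\left(W \right)} = 2 W$
$h{\left(k,H \right)} = \sqrt{H^{2} + k^{2}}$
$d = -990 + 66 \sqrt{26}$ ($d = \left(-30 + \sqrt{\left(2 \left(-5\right)\right)^{2} + 2^{2}}\right) 33 = \left(-30 + \sqrt{\left(-10\right)^{2} + 4}\right) 33 = \left(-30 + \sqrt{100 + 4}\right) 33 = \left(-30 + \sqrt{104}\right) 33 = \left(-30 + 2 \sqrt{26}\right) 33 = -990 + 66 \sqrt{26} \approx -653.46$)
$- d = - (-990 + 66 \sqrt{26}) = 990 - 66 \sqrt{26}$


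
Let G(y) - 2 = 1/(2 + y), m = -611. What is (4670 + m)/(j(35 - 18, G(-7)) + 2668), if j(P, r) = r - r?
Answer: 4059/2668 ≈ 1.5214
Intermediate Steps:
G(y) = 2 + 1/(2 + y)
j(P, r) = 0
(4670 + m)/(j(35 - 18, G(-7)) + 2668) = (4670 - 611)/(0 + 2668) = 4059/2668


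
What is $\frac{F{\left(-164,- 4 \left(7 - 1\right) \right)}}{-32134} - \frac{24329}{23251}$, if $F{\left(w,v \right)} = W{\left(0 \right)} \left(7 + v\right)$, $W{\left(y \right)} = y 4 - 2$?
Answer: $- \frac{391289310}{373573817} \approx -1.0474$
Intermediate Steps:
$W{\left(y \right)} = -2 + 4 y$ ($W{\left(y \right)} = 4 y - 2 = -2 + 4 y$)
$F{\left(w,v \right)} = -14 - 2 v$ ($F{\left(w,v \right)} = \left(-2 + 4 \cdot 0\right) \left(7 + v\right) = \left(-2 + 0\right) \left(7 + v\right) = - 2 \left(7 + v\right) = -14 - 2 v$)
$\frac{F{\left(-164,- 4 \left(7 - 1\right) \right)}}{-32134} - \frac{24329}{23251} = \frac{-14 - 2 \left(- 4 \left(7 - 1\right)\right)}{-32134} - \frac{24329}{23251} = \left(-14 - 2 \left(\left(-4\right) 6\right)\right) \left(- \frac{1}{32134}\right) - \frac{24329}{23251} = \left(-14 - -48\right) \left(- \frac{1}{32134}\right) - \frac{24329}{23251} = \left(-14 + 48\right) \left(- \frac{1}{32134}\right) - \frac{24329}{23251} = 34 \left(- \frac{1}{32134}\right) - \frac{24329}{23251} = - \frac{17}{16067} - \frac{24329}{23251} = - \frac{391289310}{373573817}$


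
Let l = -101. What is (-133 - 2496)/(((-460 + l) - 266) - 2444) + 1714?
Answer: 5609123/3271 ≈ 1714.8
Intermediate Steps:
(-133 - 2496)/(((-460 + l) - 266) - 2444) + 1714 = (-133 - 2496)/(((-460 - 101) - 266) - 2444) + 1714 = -2629/((-561 - 266) - 2444) + 1714 = -2629/(-827 - 2444) + 1714 = -2629/(-3271) + 1714 = -2629*(-1/3271) + 1714 = 2629/3271 + 1714 = 5609123/3271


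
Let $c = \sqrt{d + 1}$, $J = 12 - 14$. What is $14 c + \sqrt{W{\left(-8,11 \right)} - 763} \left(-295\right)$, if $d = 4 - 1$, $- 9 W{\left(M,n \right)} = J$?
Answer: $28 - \frac{295 i \sqrt{6865}}{3} \approx 28.0 - 8147.4 i$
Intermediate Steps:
$J = -2$ ($J = 12 - 14 = -2$)
$W{\left(M,n \right)} = \frac{2}{9}$ ($W{\left(M,n \right)} = \left(- \frac{1}{9}\right) \left(-2\right) = \frac{2}{9}$)
$d = 3$ ($d = 4 - 1 = 3$)
$c = 2$ ($c = \sqrt{3 + 1} = \sqrt{4} = 2$)
$14 c + \sqrt{W{\left(-8,11 \right)} - 763} \left(-295\right) = 14 \cdot 2 + \sqrt{\frac{2}{9} - 763} \left(-295\right) = 28 + \sqrt{- \frac{6865}{9}} \left(-295\right) = 28 + \frac{i \sqrt{6865}}{3} \left(-295\right) = 28 - \frac{295 i \sqrt{6865}}{3}$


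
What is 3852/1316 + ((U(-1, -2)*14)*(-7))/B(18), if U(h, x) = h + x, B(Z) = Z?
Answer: 19010/987 ≈ 19.260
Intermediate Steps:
3852/1316 + ((U(-1, -2)*14)*(-7))/B(18) = 3852/1316 + (((-1 - 2)*14)*(-7))/18 = 3852*(1/1316) + (-3*14*(-7))*(1/18) = 963/329 - 42*(-7)*(1/18) = 963/329 + 294*(1/18) = 963/329 + 49/3 = 19010/987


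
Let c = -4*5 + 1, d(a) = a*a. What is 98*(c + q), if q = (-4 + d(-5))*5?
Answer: 8428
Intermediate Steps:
d(a) = a²
q = 105 (q = (-4 + (-5)²)*5 = (-4 + 25)*5 = 21*5 = 105)
c = -19 (c = -20 + 1 = -19)
98*(c + q) = 98*(-19 + 105) = 98*86 = 8428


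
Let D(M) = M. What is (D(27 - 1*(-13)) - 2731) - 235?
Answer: -2926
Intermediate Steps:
(D(27 - 1*(-13)) - 2731) - 235 = ((27 - 1*(-13)) - 2731) - 235 = ((27 + 13) - 2731) - 235 = (40 - 2731) - 235 = -2691 - 235 = -2926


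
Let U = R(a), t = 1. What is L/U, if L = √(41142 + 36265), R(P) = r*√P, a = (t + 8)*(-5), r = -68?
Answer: I*√387035/1020 ≈ 0.60992*I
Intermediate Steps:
a = -45 (a = (1 + 8)*(-5) = 9*(-5) = -45)
R(P) = -68*√P
U = -204*I*√5 ≈ -456.16*I
L = √77407 ≈ 278.22
L/U = √77407/((-204*I*√5)) = √77407*(I*√5/1020) = I*√387035/1020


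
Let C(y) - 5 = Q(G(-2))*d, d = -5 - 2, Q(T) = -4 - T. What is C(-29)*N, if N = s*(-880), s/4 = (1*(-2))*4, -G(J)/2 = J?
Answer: 1717760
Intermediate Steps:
G(J) = -2*J
s = -32 (s = 4*((1*(-2))*4) = 4*(-2*4) = 4*(-8) = -32)
d = -7
N = 28160 (N = -32*(-880) = 28160)
C(y) = 61 (C(y) = 5 + (-4 - (-2)*(-2))*(-7) = 5 + (-4 - 1*4)*(-7) = 5 + (-4 - 4)*(-7) = 5 - 8*(-7) = 5 + 56 = 61)
C(-29)*N = 61*28160 = 1717760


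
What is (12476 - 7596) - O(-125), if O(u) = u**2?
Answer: -10745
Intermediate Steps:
(12476 - 7596) - O(-125) = (12476 - 7596) - 1*(-125)**2 = 4880 - 1*15625 = 4880 - 15625 = -10745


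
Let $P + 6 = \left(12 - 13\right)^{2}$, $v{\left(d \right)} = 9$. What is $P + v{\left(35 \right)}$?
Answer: $4$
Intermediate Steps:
$P = -5$ ($P = -6 + \left(12 - 13\right)^{2} = -6 + \left(-1\right)^{2} = -6 + 1 = -5$)
$P + v{\left(35 \right)} = -5 + 9 = 4$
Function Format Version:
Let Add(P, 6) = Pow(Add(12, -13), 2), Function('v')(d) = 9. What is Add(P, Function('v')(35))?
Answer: 4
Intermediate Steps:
P = -5 (P = Add(-6, Pow(Add(12, -13), 2)) = Add(-6, Pow(-1, 2)) = Add(-6, 1) = -5)
Add(P, Function('v')(35)) = Add(-5, 9) = 4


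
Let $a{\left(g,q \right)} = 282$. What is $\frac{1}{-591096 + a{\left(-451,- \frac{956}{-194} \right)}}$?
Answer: $- \frac{1}{590814} \approx -1.6926 \cdot 10^{-6}$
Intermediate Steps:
$\frac{1}{-591096 + a{\left(-451,- \frac{956}{-194} \right)}} = \frac{1}{-591096 + 282} = \frac{1}{-590814} = - \frac{1}{590814}$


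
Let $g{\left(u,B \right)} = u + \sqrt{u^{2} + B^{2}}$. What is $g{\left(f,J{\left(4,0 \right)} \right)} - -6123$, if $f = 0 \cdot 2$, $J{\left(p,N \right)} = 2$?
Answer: $6125$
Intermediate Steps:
$f = 0$
$g{\left(u,B \right)} = u + \sqrt{B^{2} + u^{2}}$
$g{\left(f,J{\left(4,0 \right)} \right)} - -6123 = \left(0 + \sqrt{2^{2} + 0^{2}}\right) - -6123 = \left(0 + \sqrt{4 + 0}\right) + 6123 = \left(0 + \sqrt{4}\right) + 6123 = \left(0 + 2\right) + 6123 = 2 + 6123 = 6125$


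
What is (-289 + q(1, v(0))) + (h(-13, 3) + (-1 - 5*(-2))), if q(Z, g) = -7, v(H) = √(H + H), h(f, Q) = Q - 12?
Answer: -296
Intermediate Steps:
h(f, Q) = -12 + Q
v(H) = √2*√H (v(H) = √(2*H) = √2*√H)
(-289 + q(1, v(0))) + (h(-13, 3) + (-1 - 5*(-2))) = (-289 - 7) + ((-12 + 3) + (-1 - 5*(-2))) = -296 + (-9 + (-1 + 10)) = -296 + (-9 + 9) = -296 + 0 = -296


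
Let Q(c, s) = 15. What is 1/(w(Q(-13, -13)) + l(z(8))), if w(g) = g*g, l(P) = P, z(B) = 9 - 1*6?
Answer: 1/228 ≈ 0.0043860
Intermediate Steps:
z(B) = 3 (z(B) = 9 - 6 = 3)
w(g) = g²
1/(w(Q(-13, -13)) + l(z(8))) = 1/(15² + 3) = 1/(225 + 3) = 1/228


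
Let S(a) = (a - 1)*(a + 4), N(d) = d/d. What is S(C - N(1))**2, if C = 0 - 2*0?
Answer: 36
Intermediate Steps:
N(d) = 1
C = 0 (C = 0 + 0 = 0)
S(a) = (-1 + a)*(4 + a)
S(C - N(1))**2 = (-4 + (0 - 1*1)**2 + 3*(0 - 1*1))**2 = (-4 + (0 - 1)**2 + 3*(0 - 1))**2 = (-4 + (-1)**2 + 3*(-1))**2 = (-4 + 1 - 3)**2 = (-6)**2 = 36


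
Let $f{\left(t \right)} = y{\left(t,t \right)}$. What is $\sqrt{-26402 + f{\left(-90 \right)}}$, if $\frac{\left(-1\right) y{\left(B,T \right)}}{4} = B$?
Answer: $i \sqrt{26042} \approx 161.38 i$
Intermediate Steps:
$y{\left(B,T \right)} = - 4 B$
$f{\left(t \right)} = - 4 t$
$\sqrt{-26402 + f{\left(-90 \right)}} = \sqrt{-26402 - -360} = \sqrt{-26402 + 360} = \sqrt{-26042} = i \sqrt{26042}$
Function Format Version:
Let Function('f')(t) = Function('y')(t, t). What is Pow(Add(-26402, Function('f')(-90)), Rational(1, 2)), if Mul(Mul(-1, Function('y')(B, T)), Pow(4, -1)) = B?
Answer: Mul(I, Pow(26042, Rational(1, 2))) ≈ Mul(161.38, I)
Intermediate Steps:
Function('y')(B, T) = Mul(-4, B)
Function('f')(t) = Mul(-4, t)
Pow(Add(-26402, Function('f')(-90)), Rational(1, 2)) = Pow(Add(-26402, Mul(-4, -90)), Rational(1, 2)) = Pow(Add(-26402, 360), Rational(1, 2)) = Pow(-26042, Rational(1, 2)) = Mul(I, Pow(26042, Rational(1, 2)))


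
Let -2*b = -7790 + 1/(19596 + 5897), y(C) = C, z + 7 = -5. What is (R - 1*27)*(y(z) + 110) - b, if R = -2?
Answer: -343492681/50986 ≈ -6737.0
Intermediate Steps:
z = -12 (z = -7 - 5 = -12)
b = 198590469/50986 (b = -(-7790 + 1/(19596 + 5897))/2 = -(-7790 + 1/25493)/2 = -½*(-198590469/25493) = 198590469/50986 ≈ 3895.0)
(R - 1*27)*(y(z) + 110) - b = (-2 - 1*27)*(-12 + 110) - 1*198590469/50986 = (-2 - 27)*98 - 198590469/50986 = -29*98 - 198590469/50986 = -2842 - 198590469/50986 = -343492681/50986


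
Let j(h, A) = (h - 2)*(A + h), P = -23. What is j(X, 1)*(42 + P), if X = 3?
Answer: 76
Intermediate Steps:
j(h, A) = (-2 + h)*(A + h)
j(X, 1)*(42 + P) = (3² - 2*1 - 2*3 + 1*3)*(42 - 23) = (9 - 2 - 6 + 3)*19 = 4*19 = 76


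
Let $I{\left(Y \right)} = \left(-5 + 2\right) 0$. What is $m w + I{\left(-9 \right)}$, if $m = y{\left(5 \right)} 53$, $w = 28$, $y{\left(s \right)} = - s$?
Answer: $-7420$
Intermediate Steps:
$m = -265$ ($m = \left(-1\right) 5 \cdot 53 = \left(-5\right) 53 = -265$)
$I{\left(Y \right)} = 0$ ($I{\left(Y \right)} = \left(-3\right) 0 = 0$)
$m w + I{\left(-9 \right)} = \left(-265\right) 28 + 0 = -7420 + 0 = -7420$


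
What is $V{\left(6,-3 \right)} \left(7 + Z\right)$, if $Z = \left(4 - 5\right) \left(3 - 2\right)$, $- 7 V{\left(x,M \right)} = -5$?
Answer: $\frac{30}{7} \approx 4.2857$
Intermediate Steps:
$V{\left(x,M \right)} = \frac{5}{7}$ ($V{\left(x,M \right)} = \left(- \frac{1}{7}\right) \left(-5\right) = \frac{5}{7}$)
$Z = -1$ ($Z = \left(-1\right) 1 = -1$)
$V{\left(6,-3 \right)} \left(7 + Z\right) = \frac{5 \left(7 - 1\right)}{7} = \frac{5}{7} \cdot 6 = \frac{30}{7}$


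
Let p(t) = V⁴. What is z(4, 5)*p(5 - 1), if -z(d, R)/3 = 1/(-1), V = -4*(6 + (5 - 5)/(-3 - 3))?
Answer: 995328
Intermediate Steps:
V = -24 (V = -4*(6 + 0/(-6)) = -4*(6 + 0*(-⅙)) = -4*(6 + 0) = -4*6 = -24)
z(d, R) = 3 (z(d, R) = -3/(-1) = -3*(-1) = 3)
p(t) = 331776 (p(t) = (-24)⁴ = 331776)
z(4, 5)*p(5 - 1) = 3*331776 = 995328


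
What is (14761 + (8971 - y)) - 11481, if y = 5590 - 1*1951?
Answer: 8612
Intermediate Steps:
y = 3639 (y = 5590 - 1951 = 3639)
(14761 + (8971 - y)) - 11481 = (14761 + (8971 - 1*3639)) - 11481 = (14761 + (8971 - 3639)) - 11481 = (14761 + 5332) - 11481 = 20093 - 11481 = 8612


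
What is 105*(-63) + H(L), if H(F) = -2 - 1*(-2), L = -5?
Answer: -6615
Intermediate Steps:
H(F) = 0 (H(F) = -2 + 2 = 0)
105*(-63) + H(L) = 105*(-63) + 0 = -6615 + 0 = -6615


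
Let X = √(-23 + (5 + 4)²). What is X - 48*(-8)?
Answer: 384 + √58 ≈ 391.62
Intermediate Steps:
X = √58 (X = √(-23 + 9²) = √(-23 + 81) = √58 ≈ 7.6158)
X - 48*(-8) = √58 - 48*(-8) = √58 + 384 = 384 + √58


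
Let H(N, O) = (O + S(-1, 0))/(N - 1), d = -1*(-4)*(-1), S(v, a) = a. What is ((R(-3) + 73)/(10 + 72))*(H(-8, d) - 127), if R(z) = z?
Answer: -39865/369 ≈ -108.04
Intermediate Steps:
d = -4 (d = 4*(-1) = -4)
H(N, O) = O/(-1 + N) (H(N, O) = (O + 0)/(N - 1) = O/(-1 + N))
((R(-3) + 73)/(10 + 72))*(H(-8, d) - 127) = ((-3 + 73)/(10 + 72))*(-4/(-1 - 8) - 127) = (70/82)*(-4/(-9) - 127) = (70*(1/82))*(-4*(-⅑) - 127) = 35*(4/9 - 127)/41 = (35/41)*(-1139/9) = -39865/369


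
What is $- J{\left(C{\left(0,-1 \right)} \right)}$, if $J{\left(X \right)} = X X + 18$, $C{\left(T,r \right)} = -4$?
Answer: $-34$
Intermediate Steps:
$J{\left(X \right)} = 18 + X^{2}$ ($J{\left(X \right)} = X^{2} + 18 = 18 + X^{2}$)
$- J{\left(C{\left(0,-1 \right)} \right)} = - (18 + \left(-4\right)^{2}) = - (18 + 16) = \left(-1\right) 34 = -34$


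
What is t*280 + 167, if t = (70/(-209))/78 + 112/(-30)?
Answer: -7169095/8151 ≈ -879.54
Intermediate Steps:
t = -152327/40755 (t = (70*(-1/209))*(1/78) + 112*(-1/30) = -70/209*1/78 - 56/15 = -35/8151 - 56/15 = -152327/40755 ≈ -3.7376)
t*280 + 167 = -152327/40755*280 + 167 = -8530312/8151 + 167 = -7169095/8151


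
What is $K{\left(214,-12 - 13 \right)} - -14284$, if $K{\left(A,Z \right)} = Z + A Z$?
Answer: $8909$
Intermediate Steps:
$K{\left(214,-12 - 13 \right)} - -14284 = \left(-12 - 13\right) \left(1 + 214\right) - -14284 = \left(-25\right) 215 + 14284 = -5375 + 14284 = 8909$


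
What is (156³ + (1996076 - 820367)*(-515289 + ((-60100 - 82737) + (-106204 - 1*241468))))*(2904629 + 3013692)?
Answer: -6998544574668549486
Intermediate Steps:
(156³ + (1996076 - 820367)*(-515289 + ((-60100 - 82737) + (-106204 - 1*241468))))*(2904629 + 3013692) = (3796416 + 1175709*(-515289 + (-142837 + (-106204 - 241468))))*5918321 = (3796416 + 1175709*(-515289 + (-142837 - 347672)))*5918321 = (3796416 + 1175709*(-515289 - 490509))*5918321 = (3796416 + 1175709*(-1005798))*5918321 = (3796416 - 1182525760782)*5918321 = -1182521964366*5918321 = -6998544574668549486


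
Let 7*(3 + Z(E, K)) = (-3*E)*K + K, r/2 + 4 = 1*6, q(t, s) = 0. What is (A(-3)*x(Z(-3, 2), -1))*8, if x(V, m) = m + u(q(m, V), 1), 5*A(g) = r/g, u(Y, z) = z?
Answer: 0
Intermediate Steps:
r = 4 (r = -8 + 2*(1*6) = -8 + 2*6 = -8 + 12 = 4)
Z(E, K) = -3 + K/7 - 3*E*K/7 (Z(E, K) = -3 + ((-3*E)*K + K)/7 = -3 + (-3*E*K + K)/7 = -3 + (K - 3*E*K)/7 = -3 + (K/7 - 3*E*K/7) = -3 + K/7 - 3*E*K/7)
A(g) = 4/(5*g) (A(g) = (4/g)/5 = 4/(5*g))
x(V, m) = 1 + m (x(V, m) = m + 1 = 1 + m)
(A(-3)*x(Z(-3, 2), -1))*8 = (((⅘)/(-3))*(1 - 1))*8 = (((⅘)*(-⅓))*0)*8 = -4/15*0*8 = 0*8 = 0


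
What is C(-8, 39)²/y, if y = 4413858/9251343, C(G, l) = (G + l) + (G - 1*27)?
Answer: 24670248/735643 ≈ 33.536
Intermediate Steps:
C(G, l) = -27 + l + 2*G (C(G, l) = (G + l) + (G - 27) = (G + l) + (-27 + G) = -27 + l + 2*G)
y = 1471286/3083781 (y = 4413858*(1/9251343) = 1471286/3083781 ≈ 0.47710)
C(-8, 39)²/y = (-27 + 39 + 2*(-8))²/(1471286/3083781) = (-27 + 39 - 16)²*(3083781/1471286) = (-4)²*(3083781/1471286) = 16*(3083781/1471286) = 24670248/735643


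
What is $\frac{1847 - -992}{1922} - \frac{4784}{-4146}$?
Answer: $\frac{10482671}{3984306} \approx 2.631$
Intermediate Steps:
$\frac{1847 - -992}{1922} - \frac{4784}{-4146} = \left(1847 + 992\right) \frac{1}{1922} - - \frac{2392}{2073} = 2839 \cdot \frac{1}{1922} + \frac{2392}{2073} = \frac{2839}{1922} + \frac{2392}{2073} = \frac{10482671}{3984306}$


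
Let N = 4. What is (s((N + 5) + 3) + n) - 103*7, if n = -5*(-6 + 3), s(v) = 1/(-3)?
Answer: -2119/3 ≈ -706.33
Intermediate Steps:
s(v) = -1/3
n = 15 (n = -5*(-3) = 15)
(s((N + 5) + 3) + n) - 103*7 = (-1/3 + 15) - 103*7 = 44/3 - 721 = -2119/3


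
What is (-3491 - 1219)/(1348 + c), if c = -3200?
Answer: 2355/926 ≈ 2.5432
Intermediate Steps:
(-3491 - 1219)/(1348 + c) = (-3491 - 1219)/(1348 - 3200) = -4710/(-1852) = -4710*(-1/1852) = 2355/926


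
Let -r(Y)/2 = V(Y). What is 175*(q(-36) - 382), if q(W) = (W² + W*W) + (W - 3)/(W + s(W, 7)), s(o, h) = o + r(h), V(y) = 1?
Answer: 28626325/74 ≈ 3.8684e+5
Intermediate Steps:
r(Y) = -2 (r(Y) = -2*1 = -2)
s(o, h) = -2 + o (s(o, h) = o - 2 = -2 + o)
q(W) = 2*W² + (-3 + W)/(-2 + 2*W) (q(W) = (W² + W*W) + (W - 3)/(W + (-2 + W)) = (W² + W²) + (-3 + W)/(-2 + 2*W) = 2*W² + (-3 + W)/(-2 + 2*W))
175*(q(-36) - 382) = 175*((-3 - 36 - 4*(-36)² + 4*(-36)³)/(2*(-1 - 36)) - 382) = 175*((½)*(-3 - 36 - 4*1296 + 4*(-46656))/(-37) - 382) = 175*((½)*(-1/37)*(-3 - 36 - 5184 - 186624) - 382) = 175*((½)*(-1/37)*(-191847) - 382) = 175*(191847/74 - 382) = 175*(163579/74) = 28626325/74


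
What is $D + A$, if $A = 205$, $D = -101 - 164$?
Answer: $-60$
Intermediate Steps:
$D = -265$ ($D = -101 - 164 = -265$)
$D + A = -265 + 205 = -60$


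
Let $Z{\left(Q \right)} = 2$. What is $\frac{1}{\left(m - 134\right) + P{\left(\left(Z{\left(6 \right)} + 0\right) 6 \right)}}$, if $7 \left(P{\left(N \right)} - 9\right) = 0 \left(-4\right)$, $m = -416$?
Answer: $- \frac{1}{541} \approx -0.0018484$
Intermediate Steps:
$P{\left(N \right)} = 9$ ($P{\left(N \right)} = 9 + \frac{0 \left(-4\right)}{7} = 9 + \frac{1}{7} \cdot 0 = 9 + 0 = 9$)
$\frac{1}{\left(m - 134\right) + P{\left(\left(Z{\left(6 \right)} + 0\right) 6 \right)}} = \frac{1}{\left(-416 - 134\right) + 9} = \frac{1}{-550 + 9} = \frac{1}{-541} = - \frac{1}{541}$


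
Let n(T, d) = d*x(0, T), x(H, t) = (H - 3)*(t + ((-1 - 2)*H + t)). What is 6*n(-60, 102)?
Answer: 220320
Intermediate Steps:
x(H, t) = (-3 + H)*(-3*H + 2*t) (x(H, t) = (-3 + H)*(t + (-3*H + t)) = (-3 + H)*(t + (t - 3*H)) = (-3 + H)*(-3*H + 2*t))
n(T, d) = -6*T*d (n(T, d) = d*(-6*T - 3*0² + 9*0 + 2*0*T) = d*(-6*T - 3*0 + 0 + 0) = d*(-6*T + 0 + 0 + 0) = d*(-6*T) = -6*T*d)
6*n(-60, 102) = 6*(-6*(-60)*102) = 6*36720 = 220320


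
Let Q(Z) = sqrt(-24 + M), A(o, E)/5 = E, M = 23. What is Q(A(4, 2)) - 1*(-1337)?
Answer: 1337 + I ≈ 1337.0 + 1.0*I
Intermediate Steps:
A(o, E) = 5*E
Q(Z) = I (Q(Z) = sqrt(-24 + 23) = sqrt(-1) = I)
Q(A(4, 2)) - 1*(-1337) = I - 1*(-1337) = I + 1337 = 1337 + I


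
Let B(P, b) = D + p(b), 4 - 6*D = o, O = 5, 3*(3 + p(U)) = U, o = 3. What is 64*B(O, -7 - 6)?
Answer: -1376/3 ≈ -458.67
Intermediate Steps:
p(U) = -3 + U/3
D = ⅙ (D = ⅔ - ⅙*3 = ⅔ - ½ = ⅙ ≈ 0.16667)
B(P, b) = -17/6 + b/3 (B(P, b) = ⅙ + (-3 + b/3) = -17/6 + b/3)
64*B(O, -7 - 6) = 64*(-17/6 + (-7 - 6)/3) = 64*(-17/6 + (⅓)*(-13)) = 64*(-17/6 - 13/3) = 64*(-43/6) = -1376/3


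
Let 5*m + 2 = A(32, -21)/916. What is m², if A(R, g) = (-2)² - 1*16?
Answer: 212521/1311025 ≈ 0.16210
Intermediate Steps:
A(R, g) = -12 (A(R, g) = 4 - 16 = -12)
m = -461/1145 (m = -⅖ + (-12/916)/5 = -⅖ + (-12*1/916)/5 = -⅖ + (⅕)*(-3/229) = -⅖ - 3/1145 = -461/1145 ≈ -0.40262)
m² = (-461/1145)² = 212521/1311025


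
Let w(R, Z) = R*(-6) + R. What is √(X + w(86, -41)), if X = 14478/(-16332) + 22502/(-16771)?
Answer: I*√900756198262884874/45650662 ≈ 20.79*I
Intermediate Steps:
w(R, Z) = -5*R (w(R, Z) = -6*R + R = -5*R)
X = -101718867/45650662 (X = 14478*(-1/16332) + 22502*(-1/16771) = -2413/2722 - 22502/16771 = -101718867/45650662 ≈ -2.2282)
√(X + w(86, -41)) = √(-101718867/45650662 - 5*86) = √(-101718867/45650662 - 430) = √(-19731503527/45650662) = I*√900756198262884874/45650662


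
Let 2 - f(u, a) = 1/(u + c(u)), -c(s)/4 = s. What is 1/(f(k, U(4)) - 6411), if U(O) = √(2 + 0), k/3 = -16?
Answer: -144/922897 ≈ -0.00015603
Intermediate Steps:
c(s) = -4*s
k = -48 (k = 3*(-16) = -48)
U(O) = √2
f(u, a) = 2 + 1/(3*u) (f(u, a) = 2 - 1/(u - 4*u) = 2 - 1/((-3*u)) = 2 - (-1)/(3*u) = 2 + 1/(3*u))
1/(f(k, U(4)) - 6411) = 1/((2 + (⅓)/(-48)) - 6411) = 1/((2 + (⅓)*(-1/48)) - 6411) = 1/((2 - 1/144) - 6411) = 1/(287/144 - 6411) = 1/(-922897/144) = -144/922897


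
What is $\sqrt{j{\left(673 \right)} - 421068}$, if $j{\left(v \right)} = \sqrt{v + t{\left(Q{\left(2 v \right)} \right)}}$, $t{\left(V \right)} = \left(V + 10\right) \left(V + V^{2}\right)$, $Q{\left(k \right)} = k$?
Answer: $\sqrt{-421068 + \sqrt{2458512745}} \approx 609.5 i$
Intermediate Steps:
$t{\left(V \right)} = \left(10 + V\right) \left(V + V^{2}\right)$
$j{\left(v \right)} = \sqrt{v + 2 v \left(10 + 4 v^{2} + 22 v\right)}$ ($j{\left(v \right)} = \sqrt{v + 2 v \left(10 + \left(2 v\right)^{2} + 11 \cdot 2 v\right)} = \sqrt{v + 2 v \left(10 + 4 v^{2} + 22 v\right)}$)
$\sqrt{j{\left(673 \right)} - 421068} = \sqrt{\sqrt{673 \left(21 + 8 \cdot 673^{2} + 44 \cdot 673\right)} - 421068} = \sqrt{\sqrt{673 \left(21 + 8 \cdot 452929 + 29612\right)} - 421068} = \sqrt{\sqrt{673 \left(21 + 3623432 + 29612\right)} - 421068} = \sqrt{\sqrt{673 \cdot 3653065} - 421068} = \sqrt{\sqrt{2458512745} - 421068} = \sqrt{-421068 + \sqrt{2458512745}}$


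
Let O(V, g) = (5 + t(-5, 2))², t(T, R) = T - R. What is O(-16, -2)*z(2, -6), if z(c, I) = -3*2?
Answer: -24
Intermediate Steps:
z(c, I) = -6
O(V, g) = 4 (O(V, g) = (5 + (-5 - 1*2))² = (5 + (-5 - 2))² = (5 - 7)² = (-2)² = 4)
O(-16, -2)*z(2, -6) = 4*(-6) = -24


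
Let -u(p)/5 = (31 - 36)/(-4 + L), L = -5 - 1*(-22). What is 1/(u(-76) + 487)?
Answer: 13/6356 ≈ 0.0020453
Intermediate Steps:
L = 17 (L = -5 + 22 = 17)
u(p) = 25/13 (u(p) = -5*(31 - 36)/(-4 + 17) = -(-25)/13 = -5*(-5/13) = 25/13)
1/(u(-76) + 487) = 1/(25/13 + 487) = 1/(6356/13) = 13/6356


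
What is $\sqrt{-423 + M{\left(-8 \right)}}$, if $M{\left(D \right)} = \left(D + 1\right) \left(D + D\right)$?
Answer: $i \sqrt{311} \approx 17.635 i$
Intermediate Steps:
$M{\left(D \right)} = 2 D \left(1 + D\right)$ ($M{\left(D \right)} = \left(1 + D\right) 2 D = 2 D \left(1 + D\right)$)
$\sqrt{-423 + M{\left(-8 \right)}} = \sqrt{-423 + 2 \left(-8\right) \left(1 - 8\right)} = \sqrt{-423 + 2 \left(-8\right) \left(-7\right)} = \sqrt{-423 + 112} = \sqrt{-311} = i \sqrt{311}$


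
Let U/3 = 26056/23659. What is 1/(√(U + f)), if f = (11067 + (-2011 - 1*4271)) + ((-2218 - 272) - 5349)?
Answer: -I*√138594422/650238 ≈ -0.018105*I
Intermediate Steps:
U = 78168/23659 (U = 3*(26056/23659) = 78168/23659 ≈ 3.3039)
f = -3054 (f = (11067 + (-2011 - 4271)) + (-2490 - 5349) = (11067 - 6282) - 7839 = 4785 - 7839 = -3054)
1/(√(U + f)) = 1/(√(78168/23659 - 3054)) = 1/(√(-72176418/23659)) = 1/(111*I*√138594422/23659) = -I*√138594422/650238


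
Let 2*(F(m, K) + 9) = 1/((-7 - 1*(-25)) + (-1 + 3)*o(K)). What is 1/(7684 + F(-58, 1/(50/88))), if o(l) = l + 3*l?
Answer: 1604/12310725 ≈ 0.00013029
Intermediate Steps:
o(l) = 4*l
F(m, K) = -9 + 1/(2*(18 + 8*K)) (F(m, K) = -9 + 1/(2*((-7 - 1*(-25)) + (-1 + 3)*(4*K))) = -9 + 1/(2*((-7 + 25) + 2*(4*K))) = -9 + 1/(2*(18 + 8*K)))
1/(7684 + F(-58, 1/(50/88))) = 1/(7684 + (-323 - 144/(50/88))/(4*(9 + 4/((50/88))))) = 1/(7684 + (-323 - 144/(50*(1/88)))/(4*(9 + 4/((50*(1/88)))))) = 1/(7684 + (-323 - 144/25/44)/(4*(9 + 4/(25/44)))) = 1/(7684 + (-323 - 144*44/25)/(4*(9 + 4*(44/25)))) = 1/(7684 + (-323 - 6336/25)/(4*(9 + 176/25))) = 1/(7684 + (¼)*(-14411/25)/(401/25)) = 1/(7684 + (¼)*(25/401)*(-14411/25)) = 1/(7684 - 14411/1604) = 1/(12310725/1604) = 1604/12310725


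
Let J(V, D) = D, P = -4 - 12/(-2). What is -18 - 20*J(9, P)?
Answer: -58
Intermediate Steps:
P = 2 (P = -4 - 12*(-1)/2 = -4 - 3*(-2) = -4 + 6 = 2)
-18 - 20*J(9, P) = -18 - 20*2 = -18 - 40 = -58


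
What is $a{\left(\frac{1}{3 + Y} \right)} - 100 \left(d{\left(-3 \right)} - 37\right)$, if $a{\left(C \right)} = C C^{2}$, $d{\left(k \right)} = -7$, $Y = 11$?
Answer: $\frac{12073601}{2744} \approx 4400.0$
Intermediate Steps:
$a{\left(C \right)} = C^{3}$
$a{\left(\frac{1}{3 + Y} \right)} - 100 \left(d{\left(-3 \right)} - 37\right) = \left(\frac{1}{3 + 11}\right)^{3} - 100 \left(-7 - 37\right) = \left(\frac{1}{14}\right)^{3} - -4400 = \left(\frac{1}{14}\right)^{3} + 4400 = \frac{1}{2744} + 4400 = \frac{12073601}{2744}$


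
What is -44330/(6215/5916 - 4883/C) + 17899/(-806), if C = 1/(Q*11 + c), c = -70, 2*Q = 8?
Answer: -13655133871637/605378332858 ≈ -22.556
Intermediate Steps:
Q = 4 (Q = (1/2)*8 = 4)
C = -1/26 (C = 1/(4*11 - 70) = 1/(44 - 70) = 1/(-26) = -1/26 ≈ -0.038462)
-44330/(6215/5916 - 4883/C) + 17899/(-806) = -44330/(6215/5916 - 4883/(-1/26)) + 17899/(-806) = -44330/(6215*(1/5916) - 4883*(-26)) + 17899*(-1/806) = -44330/(6215/5916 + 126958) - 17899/806 = -44330/751089743/5916 - 17899/806 = -44330*5916/751089743 - 17899/806 = -262256280/751089743 - 17899/806 = -13655133871637/605378332858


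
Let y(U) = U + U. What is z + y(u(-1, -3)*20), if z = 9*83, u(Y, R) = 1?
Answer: 787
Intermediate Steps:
y(U) = 2*U
z = 747
z + y(u(-1, -3)*20) = 747 + 2*(1*20) = 747 + 2*20 = 747 + 40 = 787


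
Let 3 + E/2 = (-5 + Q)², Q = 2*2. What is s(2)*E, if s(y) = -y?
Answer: 8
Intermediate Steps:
Q = 4
E = -4 (E = -6 + 2*(-5 + 4)² = -6 + 2*(-1)² = -6 + 2*1 = -6 + 2 = -4)
s(2)*E = -1*2*(-4) = -2*(-4) = 8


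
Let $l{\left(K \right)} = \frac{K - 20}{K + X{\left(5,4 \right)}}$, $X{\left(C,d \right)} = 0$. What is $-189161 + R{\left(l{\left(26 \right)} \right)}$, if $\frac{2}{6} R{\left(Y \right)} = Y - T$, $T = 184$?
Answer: $- \frac{2466260}{13} \approx -1.8971 \cdot 10^{5}$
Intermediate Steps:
$l{\left(K \right)} = \frac{-20 + K}{K}$ ($l{\left(K \right)} = \frac{K - 20}{K + 0} = \frac{-20 + K}{K}$)
$R{\left(Y \right)} = -552 + 3 Y$ ($R{\left(Y \right)} = 3 \left(Y - 184\right) = 3 \left(-184 + Y\right) = -552 + 3 Y$)
$-189161 + R{\left(l{\left(26 \right)} \right)} = -189161 - \left(552 - 3 \frac{-20 + 26}{26}\right) = -189161 - \left(552 - 3 \cdot \frac{1}{26} \cdot 6\right) = -189161 + \left(-552 + 3 \cdot \frac{3}{13}\right) = -189161 + \left(-552 + \frac{9}{13}\right) = -189161 - \frac{7167}{13} = - \frac{2466260}{13}$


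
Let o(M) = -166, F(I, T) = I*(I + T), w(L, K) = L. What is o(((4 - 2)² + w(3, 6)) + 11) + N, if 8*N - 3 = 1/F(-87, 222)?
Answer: -7781063/46980 ≈ -165.63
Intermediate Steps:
N = 17617/46980 (N = 3/8 + 1/(8*((-87*(-87 + 222)))) = 3/8 + 1/(8*((-87*135))) = 3/8 + (⅛)/(-11745) = 3/8 + (⅛)*(-1/11745) = 3/8 - 1/93960 = 17617/46980 ≈ 0.37499)
o(((4 - 2)² + w(3, 6)) + 11) + N = -166 + 17617/46980 = -7781063/46980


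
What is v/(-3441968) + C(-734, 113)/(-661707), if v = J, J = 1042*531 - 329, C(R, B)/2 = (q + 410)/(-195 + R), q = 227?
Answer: -339922386395087/2115866542700304 ≈ -0.16065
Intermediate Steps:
C(R, B) = 1274/(-195 + R) (C(R, B) = 2*((227 + 410)/(-195 + R)) = 2*(637/(-195 + R)) = 1274/(-195 + R))
J = 552973 (J = 553302 - 329 = 552973)
v = 552973
v/(-3441968) + C(-734, 113)/(-661707) = 552973/(-3441968) + (1274/(-195 - 734))/(-661707) = 552973*(-1/3441968) + (1274/(-929))*(-1/661707) = -552973/3441968 + (1274*(-1/929))*(-1/661707) = -552973/3441968 - 1274/929*(-1/661707) = -552973/3441968 + 1274/614725803 = -339922386395087/2115866542700304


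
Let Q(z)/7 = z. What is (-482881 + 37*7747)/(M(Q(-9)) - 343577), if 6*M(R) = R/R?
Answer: 1177452/2061461 ≈ 0.57117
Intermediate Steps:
Q(z) = 7*z
M(R) = ⅙ (M(R) = (R/R)/6 = (⅙)*1 = ⅙)
(-482881 + 37*7747)/(M(Q(-9)) - 343577) = (-482881 + 37*7747)/(⅙ - 343577) = (-482881 + 286639)/(-2061461/6) = -196242*(-6/2061461) = 1177452/2061461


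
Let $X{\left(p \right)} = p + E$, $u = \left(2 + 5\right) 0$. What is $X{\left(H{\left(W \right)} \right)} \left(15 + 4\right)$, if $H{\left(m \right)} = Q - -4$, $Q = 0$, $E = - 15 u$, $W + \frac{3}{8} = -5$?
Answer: $76$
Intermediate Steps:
$u = 0$ ($u = 7 \cdot 0 = 0$)
$W = - \frac{43}{8}$ ($W = - \frac{3}{8} - 5 = - \frac{43}{8} \approx -5.375$)
$E = 0$ ($E = \left(-15\right) 0 = 0$)
$H{\left(m \right)} = 4$ ($H{\left(m \right)} = 0 - -4 = 0 + 4 = 4$)
$X{\left(p \right)} = p$ ($X{\left(p \right)} = p + 0 = p$)
$X{\left(H{\left(W \right)} \right)} \left(15 + 4\right) = 4 \left(15 + 4\right) = 4 \cdot 19 = 76$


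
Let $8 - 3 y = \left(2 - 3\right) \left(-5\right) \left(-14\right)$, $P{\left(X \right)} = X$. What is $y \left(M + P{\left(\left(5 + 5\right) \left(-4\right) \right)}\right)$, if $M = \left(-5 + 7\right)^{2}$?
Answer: $-936$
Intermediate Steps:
$M = 4$ ($M = 2^{2} = 4$)
$y = 26$ ($y = \frac{8}{3} - \frac{\left(2 - 3\right) \left(-5\right) \left(-14\right)}{3} = \frac{8}{3} - \frac{\left(-1\right) \left(-5\right) \left(-14\right)}{3} = \frac{8}{3} - \frac{5 \left(-14\right)}{3} = \frac{8}{3} - - \frac{70}{3} = \frac{8}{3} + \frac{70}{3} = 26$)
$y \left(M + P{\left(\left(5 + 5\right) \left(-4\right) \right)}\right) = 26 \left(4 + \left(5 + 5\right) \left(-4\right)\right) = 26 \left(4 + 10 \left(-4\right)\right) = 26 \left(4 - 40\right) = 26 \left(-36\right) = -936$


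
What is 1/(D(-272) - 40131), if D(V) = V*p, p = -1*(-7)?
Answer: -1/42035 ≈ -2.3790e-5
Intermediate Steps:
p = 7
D(V) = 7*V (D(V) = V*7 = 7*V)
1/(D(-272) - 40131) = 1/(7*(-272) - 40131) = 1/(-1904 - 40131) = 1/(-42035) = -1/42035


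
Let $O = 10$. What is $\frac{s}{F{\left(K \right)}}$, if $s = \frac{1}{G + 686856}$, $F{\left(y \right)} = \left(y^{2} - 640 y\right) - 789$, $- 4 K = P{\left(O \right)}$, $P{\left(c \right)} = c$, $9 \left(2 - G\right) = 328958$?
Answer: $\frac{9}{4783171379} \approx 1.8816 \cdot 10^{-9}$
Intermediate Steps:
$G = - \frac{328940}{9}$ ($G = 2 - \frac{328958}{9} = - \frac{328940}{9} \approx -36549.0$)
$K = - \frac{5}{2}$ ($K = \left(- \frac{1}{4}\right) 10 = - \frac{5}{2} \approx -2.5$)
$F{\left(y \right)} = -789 + y^{2} - 640 y$
$s = \frac{9}{5852764}$ ($s = \frac{1}{- \frac{328940}{9} + 686856} = \frac{1}{\frac{5852764}{9}} = \frac{9}{5852764} \approx 1.5377 \cdot 10^{-6}$)
$\frac{s}{F{\left(K \right)}} = \frac{9}{5852764 \left(-789 + \left(- \frac{5}{2}\right)^{2} - -1600\right)} = \frac{9}{5852764 \left(-789 + \frac{25}{4} + 1600\right)} = \frac{9}{5852764 \cdot \frac{3269}{4}} = \frac{9}{5852764} \cdot \frac{4}{3269} = \frac{9}{4783171379}$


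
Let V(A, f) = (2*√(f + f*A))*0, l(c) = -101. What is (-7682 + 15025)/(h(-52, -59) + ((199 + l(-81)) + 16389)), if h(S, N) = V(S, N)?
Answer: 7343/16487 ≈ 0.44538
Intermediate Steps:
V(A, f) = 0 (V(A, f) = (2*√(f + A*f))*0 = 0)
h(S, N) = 0
(-7682 + 15025)/(h(-52, -59) + ((199 + l(-81)) + 16389)) = (-7682 + 15025)/(0 + ((199 - 101) + 16389)) = 7343/(0 + (98 + 16389)) = 7343/(0 + 16487) = 7343/16487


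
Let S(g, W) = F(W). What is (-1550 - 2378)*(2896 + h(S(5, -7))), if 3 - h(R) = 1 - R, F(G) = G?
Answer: -11355848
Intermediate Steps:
S(g, W) = W
h(R) = 2 + R (h(R) = 3 - (1 - R) = 3 + (-1 + R) = 2 + R)
(-1550 - 2378)*(2896 + h(S(5, -7))) = (-1550 - 2378)*(2896 + (2 - 7)) = -3928*(2896 - 5) = -3928*2891 = -11355848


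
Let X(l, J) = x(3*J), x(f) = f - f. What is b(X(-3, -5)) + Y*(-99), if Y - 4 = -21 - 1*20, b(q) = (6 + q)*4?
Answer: 3687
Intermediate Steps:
x(f) = 0
X(l, J) = 0
b(q) = 24 + 4*q
Y = -37 (Y = 4 + (-21 - 1*20) = 4 + (-21 - 20) = 4 - 41 = -37)
b(X(-3, -5)) + Y*(-99) = (24 + 4*0) - 37*(-99) = (24 + 0) + 3663 = 24 + 3663 = 3687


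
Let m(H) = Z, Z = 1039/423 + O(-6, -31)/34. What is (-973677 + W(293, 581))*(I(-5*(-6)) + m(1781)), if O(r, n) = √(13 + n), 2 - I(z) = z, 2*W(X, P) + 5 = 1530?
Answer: 21024682345/846 - 5837487*I*√2/68 ≈ 2.4852e+7 - 1.214e+5*I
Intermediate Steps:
W(X, P) = 1525/2 (W(X, P) = -5/2 + (½)*1530 = -5/2 + 765 = 1525/2)
I(z) = 2 - z
Z = 1039/423 + 3*I*√2/34 (Z = 1039/423 + √(13 - 31)/34 = 1039*(1/423) + √(-18)*(1/34) = 1039/423 + (3*I*√2)*(1/34) = 1039/423 + 3*I*√2/34 ≈ 2.4563 + 0.12478*I)
m(H) = 1039/423 + 3*I*√2/34
(-973677 + W(293, 581))*(I(-5*(-6)) + m(1781)) = (-973677 + 1525/2)*((2 - (-5)*(-6)) + (1039/423 + 3*I*√2/34)) = -1945829*((2 - 1*30) + (1039/423 + 3*I*√2/34))/2 = -1945829*((2 - 30) + (1039/423 + 3*I*√2/34))/2 = -1945829*(-28 + (1039/423 + 3*I*√2/34))/2 = -1945829*(-10805/423 + 3*I*√2/34)/2 = 21024682345/846 - 5837487*I*√2/68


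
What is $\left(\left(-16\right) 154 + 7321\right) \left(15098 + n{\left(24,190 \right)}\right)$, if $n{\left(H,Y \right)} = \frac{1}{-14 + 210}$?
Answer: $\frac{14372878113}{196} \approx 7.3331 \cdot 10^{7}$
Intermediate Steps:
$n{\left(H,Y \right)} = \frac{1}{196}$
$\left(\left(-16\right) 154 + 7321\right) \left(15098 + n{\left(24,190 \right)}\right) = \left(\left(-16\right) 154 + 7321\right) \left(15098 + \frac{1}{196}\right) = \left(-2464 + 7321\right) \frac{2959209}{196} = 4857 \cdot \frac{2959209}{196} = \frac{14372878113}{196}$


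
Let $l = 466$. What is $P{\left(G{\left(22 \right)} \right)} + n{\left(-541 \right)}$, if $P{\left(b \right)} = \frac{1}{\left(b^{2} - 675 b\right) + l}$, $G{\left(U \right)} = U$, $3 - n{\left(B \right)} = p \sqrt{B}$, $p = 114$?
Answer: $\frac{41699}{13900} - 114 i \sqrt{541} \approx 2.9999 - 2651.6 i$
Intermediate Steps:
$n{\left(B \right)} = 3 - 114 \sqrt{B}$
$P{\left(b \right)} = \frac{1}{466 + b^{2} - 675 b}$ ($P{\left(b \right)} = \frac{1}{\left(b^{2} - 675 b\right) + 466} = \frac{1}{466 + b^{2} - 675 b}$)
$P{\left(G{\left(22 \right)} \right)} + n{\left(-541 \right)} = \frac{1}{466 + 22^{2} - 14850} + \left(3 - 114 \sqrt{-541}\right) = \frac{1}{466 + 484 - 14850} + \left(3 - 114 i \sqrt{541}\right) = \frac{1}{-13900} + \left(3 - 114 i \sqrt{541}\right) = - \frac{1}{13900} + \left(3 - 114 i \sqrt{541}\right) = \frac{41699}{13900} - 114 i \sqrt{541}$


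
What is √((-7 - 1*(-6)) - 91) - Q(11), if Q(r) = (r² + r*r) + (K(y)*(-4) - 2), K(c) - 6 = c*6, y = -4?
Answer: -312 + 2*I*√23 ≈ -312.0 + 9.5917*I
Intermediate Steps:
K(c) = 6 + 6*c (K(c) = 6 + c*6 = 6 + 6*c)
Q(r) = 70 + 2*r² (Q(r) = (r² + r*r) + ((6 + 6*(-4))*(-4) - 2) = (r² + r²) + ((6 - 24)*(-4) - 2) = 2*r² + (-18*(-4) - 2) = 2*r² + (72 - 2) = 2*r² + 70 = 70 + 2*r²)
√((-7 - 1*(-6)) - 91) - Q(11) = √((-7 - 1*(-6)) - 91) - (70 + 2*11²) = √((-7 + 6) - 91) - (70 + 2*121) = √(-1 - 91) - (70 + 242) = √(-92) - 1*312 = 2*I*√23 - 312 = -312 + 2*I*√23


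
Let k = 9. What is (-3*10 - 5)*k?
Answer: -315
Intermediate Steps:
(-3*10 - 5)*k = (-3*10 - 5)*9 = (-30 - 5)*9 = -35*9 = -315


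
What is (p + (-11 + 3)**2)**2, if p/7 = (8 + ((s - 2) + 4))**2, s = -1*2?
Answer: 262144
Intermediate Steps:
s = -2
p = 448 (p = 7*(8 + ((-2 - 2) + 4))**2 = 7*(8 + (-4 + 4))**2 = 7*(8 + 0)**2 = 7*8**2 = 7*64 = 448)
(p + (-11 + 3)**2)**2 = (448 + (-11 + 3)**2)**2 = (448 + (-8)**2)**2 = (448 + 64)**2 = 512**2 = 262144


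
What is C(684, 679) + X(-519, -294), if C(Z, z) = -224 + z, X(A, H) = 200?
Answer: 655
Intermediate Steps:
C(684, 679) + X(-519, -294) = (-224 + 679) + 200 = 455 + 200 = 655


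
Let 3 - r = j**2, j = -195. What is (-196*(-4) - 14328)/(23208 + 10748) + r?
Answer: -322772144/8489 ≈ -38022.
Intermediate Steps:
r = -38022 (r = 3 - 1*(-195)**2 = 3 - 1*38025 = 3 - 38025 = -38022)
(-196*(-4) - 14328)/(23208 + 10748) + r = (-196*(-4) - 14328)/(23208 + 10748) - 38022 = (784 - 14328)/33956 - 38022 = -13544*1/33956 - 38022 = -3386/8489 - 38022 = -322772144/8489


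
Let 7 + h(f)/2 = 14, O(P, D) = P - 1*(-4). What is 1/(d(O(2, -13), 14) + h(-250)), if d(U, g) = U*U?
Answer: 1/50 ≈ 0.020000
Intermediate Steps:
O(P, D) = 4 + P (O(P, D) = P + 4 = 4 + P)
h(f) = 14 (h(f) = -14 + 2*14 = -14 + 28 = 14)
d(U, g) = U**2
1/(d(O(2, -13), 14) + h(-250)) = 1/((4 + 2)**2 + 14) = 1/(6**2 + 14) = 1/(36 + 14) = 1/50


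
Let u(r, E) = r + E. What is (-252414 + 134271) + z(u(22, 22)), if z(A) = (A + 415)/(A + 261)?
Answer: -36033156/305 ≈ -1.1814e+5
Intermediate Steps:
u(r, E) = E + r
z(A) = (415 + A)/(261 + A)
(-252414 + 134271) + z(u(22, 22)) = (-252414 + 134271) + (415 + (22 + 22))/(261 + (22 + 22)) = -118143 + (415 + 44)/(261 + 44) = -118143 + 459/305 = -36033156/305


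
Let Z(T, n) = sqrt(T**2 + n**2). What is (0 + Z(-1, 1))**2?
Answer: 2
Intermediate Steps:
(0 + Z(-1, 1))**2 = (0 + sqrt((-1)**2 + 1**2))**2 = (0 + sqrt(1 + 1))**2 = (0 + sqrt(2))**2 = (sqrt(2))**2 = 2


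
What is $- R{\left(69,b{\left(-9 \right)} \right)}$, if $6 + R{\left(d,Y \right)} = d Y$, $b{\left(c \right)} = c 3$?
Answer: $1869$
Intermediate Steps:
$b{\left(c \right)} = 3 c$
$R{\left(d,Y \right)} = -6 + Y d$ ($R{\left(d,Y \right)} = -6 + d Y = -6 + Y d$)
$- R{\left(69,b{\left(-9 \right)} \right)} = - (-6 + 3 \left(-9\right) 69) = - (-6 - 1863) = \left(-1\right) \left(-1869\right) = 1869$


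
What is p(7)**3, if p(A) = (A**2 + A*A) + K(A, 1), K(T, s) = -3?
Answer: 857375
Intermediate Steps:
p(A) = -3 + 2*A**2 (p(A) = (A**2 + A*A) - 3 = (A**2 + A**2) - 3 = 2*A**2 - 3 = -3 + 2*A**2)
p(7)**3 = (-3 + 2*7**2)**3 = (-3 + 2*49)**3 = (-3 + 98)**3 = 95**3 = 857375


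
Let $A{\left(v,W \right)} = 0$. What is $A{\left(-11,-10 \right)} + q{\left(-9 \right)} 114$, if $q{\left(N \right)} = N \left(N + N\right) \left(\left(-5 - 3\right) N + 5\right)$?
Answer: $1422036$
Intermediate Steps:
$q{\left(N \right)} = 2 N^{2} \left(5 - 8 N\right)$ ($q{\left(N \right)} = N 2 N \left(- 8 N + 5\right) = N 2 N \left(5 - 8 N\right) = 2 N^{2} \left(5 - 8 N\right)$)
$A{\left(-11,-10 \right)} + q{\left(-9 \right)} 114 = 0 + \left(-9\right)^{2} \left(10 - -144\right) 114 = 0 + 81 \left(10 + 144\right) 114 = 0 + 81 \cdot 154 \cdot 114 = 0 + 12474 \cdot 114 = 0 + 1422036 = 1422036$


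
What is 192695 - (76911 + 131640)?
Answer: -15856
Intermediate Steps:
192695 - (76911 + 131640) = 192695 - 1*208551 = 192695 - 208551 = -15856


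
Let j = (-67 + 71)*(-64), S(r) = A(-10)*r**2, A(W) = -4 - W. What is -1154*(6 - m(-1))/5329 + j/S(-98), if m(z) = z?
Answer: -58356362/38384787 ≈ -1.5203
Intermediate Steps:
S(r) = 6*r**2 (S(r) = (-4 - 1*(-10))*r**2 = (-4 + 10)*r**2 = 6*r**2)
j = -256 (j = 4*(-64) = -256)
-1154*(6 - m(-1))/5329 + j/S(-98) = -1154*(6 - 1*(-1))/5329 - 256/(6*(-98)**2) = -1154*(6 + 1)*(1/5329) - 256/(6*9604) = -1154*7*(1/5329) - 256/57624 = -8078*1/5329 - 256*1/57624 = -8078/5329 - 32/7203 = -58356362/38384787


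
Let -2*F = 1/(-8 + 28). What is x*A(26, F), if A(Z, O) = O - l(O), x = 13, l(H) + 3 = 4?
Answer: -533/40 ≈ -13.325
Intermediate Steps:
l(H) = 1 (l(H) = -3 + 4 = 1)
F = -1/40 (F = -1/(2*(-8 + 28)) = -½/20 = -½*1/20 = -1/40 ≈ -0.025000)
A(Z, O) = -1 + O (A(Z, O) = O - 1*1 = O - 1 = -1 + O)
x*A(26, F) = 13*(-1 - 1/40) = 13*(-41/40) = -533/40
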